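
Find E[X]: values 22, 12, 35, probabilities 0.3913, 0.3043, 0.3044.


E[X] = 22*0.3913 + 12*0.3043 + 35*0.3044
= 8.6086 + 3.6516 + 10.6540
= 22.9142

E[X] = 22.9142


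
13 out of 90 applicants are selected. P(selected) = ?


P = 13/90 = 0.1444

P = 0.1444


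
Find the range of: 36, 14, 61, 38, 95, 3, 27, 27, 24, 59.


Max = 95, Min = 3
Range = 95 - 3 = 92

Range = 92


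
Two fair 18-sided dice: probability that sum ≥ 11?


Total outcomes = 18×18 = 324
Favorable (sum ≥ 11): 279
P = 279/324 = 0.8611

P = 0.8611


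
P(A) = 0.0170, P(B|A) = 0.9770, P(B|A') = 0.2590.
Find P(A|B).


P(B) = P(B|A)*P(A) + P(B|A')*P(A')
= 0.9770*0.0170 + 0.2590*0.9830
= 0.016609 + 0.254597 = 0.271206
P(A|B) = 0.016609/0.271206 = 0.0612

P(A|B) = 0.0612


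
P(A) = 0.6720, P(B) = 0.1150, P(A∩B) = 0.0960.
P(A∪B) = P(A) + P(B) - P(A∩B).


P(A∪B) = 0.6720 + 0.1150 - 0.0960
= 0.7870 - 0.0960
= 0.6910

P(A∪B) = 0.6910


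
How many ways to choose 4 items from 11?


C(11,4) = 11!/(4! × 7!)
= 39916800/(24 × 5040)
= 330

C(11,4) = 330


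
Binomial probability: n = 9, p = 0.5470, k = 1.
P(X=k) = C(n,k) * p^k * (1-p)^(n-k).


C(9,1) = 9
p^1 = 0.547000
(1-p)^8 = 0.001773
P = 9 * 0.547000 * 0.001773 = 0.0087

P(X=1) = 0.0087


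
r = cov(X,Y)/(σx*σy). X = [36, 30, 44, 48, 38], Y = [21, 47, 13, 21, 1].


Mean X = 39.2000, Mean Y = 20.6000
SD X = 6.273755, SD Y = 15.094370
Cov = -50.720000
r = -50.720000/(6.273755*15.094370) = -0.5356

r = -0.5356


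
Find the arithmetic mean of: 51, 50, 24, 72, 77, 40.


Sum = 51 + 50 + 24 + 72 + 77 + 40 = 314
n = 6
Mean = 314/6 = 52.3333

Mean = 52.3333


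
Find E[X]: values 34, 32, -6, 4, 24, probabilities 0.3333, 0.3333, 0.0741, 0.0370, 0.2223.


E[X] = 34*0.3333 + 32*0.3333 - 6*0.0741 + 4*0.0370 + 24*0.2223
= 11.3322 + 10.6656 - 0.4446 + 0.1480 + 5.3352
= 27.0364

E[X] = 27.0364


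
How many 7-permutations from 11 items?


P(11,7) = 11!/4!
= 39916800/24
= 1663200

P(11,7) = 1663200


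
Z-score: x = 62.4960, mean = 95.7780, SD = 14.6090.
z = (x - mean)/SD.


z = (62.4960 - 95.7780)/14.6090
= -33.2820/14.6090
= -2.2782

z = -2.2782


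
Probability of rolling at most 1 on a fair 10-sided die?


Favorable outcomes (roll ≤ 1): 1
Total outcomes = 10
P = 1/10 = 0.1000

P = 0.1000


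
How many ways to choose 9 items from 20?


C(20,9) = 20!/(9! × 11!)
= 2432902008176640000/(362880 × 39916800)
= 167960

C(20,9) = 167960


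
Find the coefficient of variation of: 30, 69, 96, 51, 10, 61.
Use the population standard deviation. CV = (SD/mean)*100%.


Mean = 52.8333
SD = 27.5404
CV = (27.5404/52.8333)*100 = 52.1269%

CV = 52.1269%


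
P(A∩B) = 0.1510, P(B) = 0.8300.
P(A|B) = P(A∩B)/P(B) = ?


P(A|B) = 0.1510/0.8300 = 0.1819

P(A|B) = 0.1819


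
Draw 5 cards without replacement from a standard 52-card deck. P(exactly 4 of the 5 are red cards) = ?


Hypergeometric: P(X=4) = C(26,4)·C(26,1) / C(52,5)
= 14950 × 26 / 2598960
= 388700/2598960 = 0.1496

P = 0.1496


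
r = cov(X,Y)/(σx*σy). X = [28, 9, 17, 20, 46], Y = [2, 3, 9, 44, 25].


Mean X = 24.0000, Mean Y = 16.6000
SD X = 12.569805, SD Y = 15.982490
Cov = 54.800000
r = 54.800000/(12.569805*15.982490) = 0.2728

r = 0.2728


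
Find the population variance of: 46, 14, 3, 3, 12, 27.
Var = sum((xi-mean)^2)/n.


Mean = 17.5000
Squared deviations: 812.2500, 12.2500, 210.2500, 210.2500, 30.2500, 90.2500
Sum = 1365.5000
Variance = 1365.5000/6 = 227.5833

Variance = 227.5833


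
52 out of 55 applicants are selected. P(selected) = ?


P = 52/55 = 0.9455

P = 0.9455


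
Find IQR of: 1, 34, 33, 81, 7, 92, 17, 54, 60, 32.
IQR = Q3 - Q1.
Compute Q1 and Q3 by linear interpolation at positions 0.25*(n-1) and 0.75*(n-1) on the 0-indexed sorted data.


Sorted: 1, 7, 17, 32, 33, 34, 54, 60, 81, 92
Q1 (25th %ile) = 20.7500
Q3 (75th %ile) = 58.5000
IQR = 58.5000 - 20.7500 = 37.7500

IQR = 37.7500


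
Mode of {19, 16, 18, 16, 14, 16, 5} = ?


Frequencies: 5:1, 14:1, 16:3, 18:1, 19:1
Max frequency = 3
Mode = 16

Mode = 16


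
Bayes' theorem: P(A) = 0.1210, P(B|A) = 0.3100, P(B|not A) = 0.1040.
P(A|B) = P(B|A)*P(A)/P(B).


P(B) = P(B|A)*P(A) + P(B|A')*P(A')
= 0.3100*0.1210 + 0.1040*0.8790
= 0.037510 + 0.091416 = 0.128926
P(A|B) = 0.037510/0.128926 = 0.2909

P(A|B) = 0.2909


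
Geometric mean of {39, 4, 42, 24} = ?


Product = 39 × 4 × 42 × 24 = 157248
GM = 157248^(1/4) = 19.9134

GM = 19.9134


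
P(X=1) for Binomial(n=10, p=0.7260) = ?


C(10,1) = 10
p^1 = 0.726000
(1-p)^9 = 8.704725e-06
P = 10 * 0.726000 * 8.704725e-06 = 6.3196e-05

P(X=1) = 6.3196e-05


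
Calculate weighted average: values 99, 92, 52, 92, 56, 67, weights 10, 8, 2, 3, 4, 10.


Numerator = 99*10 + 92*8 + 52*2 + 92*3 + 56*4 + 67*10 = 3000
Denominator = 10 + 8 + 2 + 3 + 4 + 10 = 37
WM = 3000/37 = 81.0811

WM = 81.0811


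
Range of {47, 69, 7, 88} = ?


Max = 88, Min = 7
Range = 88 - 7 = 81

Range = 81


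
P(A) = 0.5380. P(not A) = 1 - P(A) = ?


P(not A) = 1 - 0.5380 = 0.4620

P(not A) = 0.4620


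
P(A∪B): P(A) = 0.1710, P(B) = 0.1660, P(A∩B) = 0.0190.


P(A∪B) = 0.1710 + 0.1660 - 0.0190
= 0.3370 - 0.0190
= 0.3180

P(A∪B) = 0.3180


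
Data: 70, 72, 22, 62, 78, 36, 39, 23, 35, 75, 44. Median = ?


Sorted: 22, 23, 35, 36, 39, 44, 62, 70, 72, 75, 78
n = 11 (odd)
Middle value = 44

Median = 44


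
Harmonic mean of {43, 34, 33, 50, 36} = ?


Sum of reciprocals = 1/43 + 1/34 + 1/33 + 1/50 + 1/36 = 0.130748
HM = 5/0.130748 = 38.2414

HM = 38.2414


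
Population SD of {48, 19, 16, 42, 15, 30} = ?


Mean = 28.3333
Variance = 165.5556
SD = sqrt(165.5556) = 12.8668

SD = 12.8668


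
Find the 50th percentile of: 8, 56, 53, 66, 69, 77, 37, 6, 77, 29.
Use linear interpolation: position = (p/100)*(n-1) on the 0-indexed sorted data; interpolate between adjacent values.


Sorted: 6, 8, 29, 37, 53, 56, 66, 69, 77, 77
n = 10
Index = 50/100 * 9 = 4.5000
Lower = data[4] = 53, Upper = data[5] = 56
P50 = 53 + 0.5000*(3) = 54.5000

P50 = 54.5000


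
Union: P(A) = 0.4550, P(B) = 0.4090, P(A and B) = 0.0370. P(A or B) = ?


P(A∪B) = 0.4550 + 0.4090 - 0.0370
= 0.8640 - 0.0370
= 0.8270

P(A∪B) = 0.8270


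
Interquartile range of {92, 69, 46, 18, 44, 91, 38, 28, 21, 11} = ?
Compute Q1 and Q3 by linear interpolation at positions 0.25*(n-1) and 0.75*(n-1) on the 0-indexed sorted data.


Sorted: 11, 18, 21, 28, 38, 44, 46, 69, 91, 92
Q1 (25th %ile) = 22.7500
Q3 (75th %ile) = 63.2500
IQR = 63.2500 - 22.7500 = 40.5000

IQR = 40.5000


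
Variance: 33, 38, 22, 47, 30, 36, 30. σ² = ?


Mean = 33.7143
Squared deviations: 0.5102, 18.3673, 137.2245, 176.5102, 13.7959, 5.2245, 13.7959
Sum = 365.4286
Variance = 365.4286/7 = 52.2041

Variance = 52.2041


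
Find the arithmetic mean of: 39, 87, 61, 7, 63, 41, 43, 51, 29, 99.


Sum = 39 + 87 + 61 + 7 + 63 + 41 + 43 + 51 + 29 + 99 = 520
n = 10
Mean = 520/10 = 52.0000

Mean = 52.0000


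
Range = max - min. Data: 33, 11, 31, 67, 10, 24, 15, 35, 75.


Max = 75, Min = 10
Range = 75 - 10 = 65

Range = 65


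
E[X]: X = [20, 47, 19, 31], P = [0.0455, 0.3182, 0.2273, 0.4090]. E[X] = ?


E[X] = 20*0.0455 + 47*0.3182 + 19*0.2273 + 31*0.4090
= 0.9100 + 14.9554 + 4.3187 + 12.6790
= 32.8631

E[X] = 32.8631


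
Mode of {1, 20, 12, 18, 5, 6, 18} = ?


Frequencies: 1:1, 5:1, 6:1, 12:1, 18:2, 20:1
Max frequency = 2
Mode = 18

Mode = 18


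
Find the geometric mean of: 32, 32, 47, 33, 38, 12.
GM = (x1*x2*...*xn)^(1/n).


Product = 32 × 32 × 47 × 33 × 38 × 12 = 724230144
GM = 724230144^(1/6) = 29.9672

GM = 29.9672


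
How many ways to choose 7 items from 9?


C(9,7) = 9!/(7! × 2!)
= 362880/(5040 × 2)
= 36

C(9,7) = 36


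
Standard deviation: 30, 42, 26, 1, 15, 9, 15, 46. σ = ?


Mean = 23.0000
Variance = 219.5000
SD = sqrt(219.5000) = 14.8155

SD = 14.8155


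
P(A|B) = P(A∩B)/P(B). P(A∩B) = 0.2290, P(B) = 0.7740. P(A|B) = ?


P(A|B) = 0.2290/0.7740 = 0.2959

P(A|B) = 0.2959


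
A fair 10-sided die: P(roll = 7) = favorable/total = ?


Favorable outcomes (roll = 7): 1
Total outcomes = 10
P = 1/10 = 0.1000

P = 0.1000


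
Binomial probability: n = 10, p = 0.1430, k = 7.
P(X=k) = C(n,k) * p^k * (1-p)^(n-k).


C(10,7) = 120
p^7 = 1.222791e-06
(1-p)^3 = 0.629423
P = 120 * 1.222791e-06 * 0.629423 = 9.2358e-05

P(X=7) = 9.2358e-05


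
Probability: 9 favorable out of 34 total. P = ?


P = 9/34 = 0.2647

P = 0.2647


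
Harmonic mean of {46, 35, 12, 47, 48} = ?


Sum of reciprocals = 1/46 + 1/35 + 1/12 + 1/47 + 1/48 = 0.175754
HM = 5/0.175754 = 28.4489

HM = 28.4489


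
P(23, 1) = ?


P(23,1) = 23!/22!
= 25852016738884976640000/1124000727777607680000
= 23

P(23,1) = 23


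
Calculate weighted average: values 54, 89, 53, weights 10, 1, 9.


Numerator = 54*10 + 89*1 + 53*9 = 1106
Denominator = 10 + 1 + 9 = 20
WM = 1106/20 = 55.3000

WM = 55.3000


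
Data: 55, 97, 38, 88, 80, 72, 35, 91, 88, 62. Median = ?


Sorted: 35, 38, 55, 62, 72, 80, 88, 88, 91, 97
n = 10 (even)
Middle values: 72 and 80
Median = (72+80)/2 = 76.0000

Median = 76.0000


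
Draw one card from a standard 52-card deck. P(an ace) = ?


4 aces in 52 cards
P = 4/52 = 0.0769

P = 0.0769


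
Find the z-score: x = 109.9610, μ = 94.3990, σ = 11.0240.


z = (109.9610 - 94.3990)/11.0240
= 15.5620/11.0240
= 1.4116

z = 1.4116


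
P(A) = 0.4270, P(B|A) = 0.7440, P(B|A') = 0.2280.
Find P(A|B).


P(B) = P(B|A)*P(A) + P(B|A')*P(A')
= 0.7440*0.4270 + 0.2280*0.5730
= 0.317688 + 0.130644 = 0.448332
P(A|B) = 0.317688/0.448332 = 0.7086

P(A|B) = 0.7086


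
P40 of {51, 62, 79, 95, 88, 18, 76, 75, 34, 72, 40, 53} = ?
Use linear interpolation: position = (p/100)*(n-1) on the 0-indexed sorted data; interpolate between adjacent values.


Sorted: 18, 34, 40, 51, 53, 62, 72, 75, 76, 79, 88, 95
n = 12
Index = 40/100 * 11 = 4.4000
Lower = data[4] = 53, Upper = data[5] = 62
P40 = 53 + 0.4000*(9) = 56.6000

P40 = 56.6000


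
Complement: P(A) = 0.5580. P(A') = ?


P(not A) = 1 - 0.5580 = 0.4420

P(not A) = 0.4420


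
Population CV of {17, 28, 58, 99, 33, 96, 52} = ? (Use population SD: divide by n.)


Mean = 54.7143
SD = 29.9796
CV = (29.9796/54.7143)*100 = 54.7930%

CV = 54.7930%


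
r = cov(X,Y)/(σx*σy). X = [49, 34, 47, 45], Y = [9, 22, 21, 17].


Mean X = 43.7500, Mean Y = 17.2500
SD X = 5.804093, SD Y = 5.117372
Cov = -19.437500
r = -19.437500/(5.804093*5.117372) = -0.6544

r = -0.6544


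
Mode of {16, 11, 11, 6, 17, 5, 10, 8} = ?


Frequencies: 5:1, 6:1, 8:1, 10:1, 11:2, 16:1, 17:1
Max frequency = 2
Mode = 11

Mode = 11


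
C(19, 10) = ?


C(19,10) = 19!/(10! × 9!)
= 121645100408832000/(3628800 × 362880)
= 92378

C(19,10) = 92378


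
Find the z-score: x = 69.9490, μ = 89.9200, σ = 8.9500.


z = (69.9490 - 89.9200)/8.9500
= -19.9710/8.9500
= -2.2314

z = -2.2314


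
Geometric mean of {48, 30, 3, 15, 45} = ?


Product = 48 × 30 × 3 × 15 × 45 = 2916000
GM = 2916000^(1/5) = 19.6317

GM = 19.6317


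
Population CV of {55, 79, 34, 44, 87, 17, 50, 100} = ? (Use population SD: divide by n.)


Mean = 58.2500
SD = 26.3901
CV = (26.3901/58.2500)*100 = 45.3049%

CV = 45.3049%


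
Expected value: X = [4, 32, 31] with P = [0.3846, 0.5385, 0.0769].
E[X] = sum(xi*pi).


E[X] = 4*0.3846 + 32*0.5385 + 31*0.0769
= 1.5384 + 17.2320 + 2.3839
= 21.1543

E[X] = 21.1543


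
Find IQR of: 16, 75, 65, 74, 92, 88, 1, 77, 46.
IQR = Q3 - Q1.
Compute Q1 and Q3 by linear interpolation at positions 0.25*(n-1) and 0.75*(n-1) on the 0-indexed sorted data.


Sorted: 1, 16, 46, 65, 74, 75, 77, 88, 92
Q1 (25th %ile) = 46.0000
Q3 (75th %ile) = 77.0000
IQR = 77.0000 - 46.0000 = 31.0000

IQR = 31.0000


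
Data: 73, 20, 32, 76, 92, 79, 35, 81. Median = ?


Sorted: 20, 32, 35, 73, 76, 79, 81, 92
n = 8 (even)
Middle values: 73 and 76
Median = (73+76)/2 = 74.5000

Median = 74.5000


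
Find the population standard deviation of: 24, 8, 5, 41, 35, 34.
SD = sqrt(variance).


Mean = 24.5000
Variance = 187.5833
SD = sqrt(187.5833) = 13.6961

SD = 13.6961


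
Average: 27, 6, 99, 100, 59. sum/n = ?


Sum = 27 + 6 + 99 + 100 + 59 = 291
n = 5
Mean = 291/5 = 58.2000

Mean = 58.2000


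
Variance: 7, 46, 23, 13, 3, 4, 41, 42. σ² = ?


Mean = 22.3750
Squared deviations: 236.3906, 558.1406, 0.3906, 87.8906, 375.3906, 337.6406, 346.8906, 385.1406
Sum = 2327.8750
Variance = 2327.8750/8 = 290.9844

Variance = 290.9844


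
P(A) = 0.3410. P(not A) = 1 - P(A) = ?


P(not A) = 1 - 0.3410 = 0.6590

P(not A) = 0.6590


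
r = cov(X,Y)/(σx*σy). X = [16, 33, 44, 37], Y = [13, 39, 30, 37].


Mean X = 32.5000, Mean Y = 29.7500
SD X = 10.307764, SD Y = 10.231691
Cov = 79.125000
r = 79.125000/(10.307764*10.231691) = 0.7502

r = 0.7502


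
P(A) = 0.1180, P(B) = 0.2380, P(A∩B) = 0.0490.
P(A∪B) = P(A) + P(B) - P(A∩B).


P(A∪B) = 0.1180 + 0.2380 - 0.0490
= 0.3560 - 0.0490
= 0.3070

P(A∪B) = 0.3070


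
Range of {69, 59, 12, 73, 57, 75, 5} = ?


Max = 75, Min = 5
Range = 75 - 5 = 70

Range = 70


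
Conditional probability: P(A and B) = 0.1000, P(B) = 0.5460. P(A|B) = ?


P(A|B) = 0.1000/0.5460 = 0.1832

P(A|B) = 0.1832


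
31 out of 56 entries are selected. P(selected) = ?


P = 31/56 = 0.5536

P = 0.5536


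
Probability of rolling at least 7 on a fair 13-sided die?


Favorable outcomes (roll ≥ 7): 7
Total outcomes = 13
P = 7/13 = 0.5385

P = 0.5385


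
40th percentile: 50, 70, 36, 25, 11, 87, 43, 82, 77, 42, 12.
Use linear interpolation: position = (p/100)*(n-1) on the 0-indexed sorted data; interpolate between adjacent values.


Sorted: 11, 12, 25, 36, 42, 43, 50, 70, 77, 82, 87
n = 11
Index = 40/100 * 10 = 4.0000
Lower = data[4] = 42, Upper = data[5] = 43
P40 = 42 + 0*(1) = 42.0000

P40 = 42.0000


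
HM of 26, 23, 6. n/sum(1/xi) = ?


Sum of reciprocals = 1/26 + 1/23 + 1/6 = 0.248606
HM = 3/0.248606 = 12.0673

HM = 12.0673


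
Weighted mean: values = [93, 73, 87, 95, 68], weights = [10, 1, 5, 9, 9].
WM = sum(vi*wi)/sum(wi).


Numerator = 93*10 + 73*1 + 87*5 + 95*9 + 68*9 = 2905
Denominator = 10 + 1 + 5 + 9 + 9 = 34
WM = 2905/34 = 85.4412

WM = 85.4412


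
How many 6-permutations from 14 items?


P(14,6) = 14!/8!
= 87178291200/40320
= 2162160

P(14,6) = 2162160


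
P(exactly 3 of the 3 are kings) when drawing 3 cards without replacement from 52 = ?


Hypergeometric: P(X=3) = C(4,3)·C(48,0) / C(52,3)
= 4 × 1 / 22100
= 4/22100 = 0.0002

P = 0.0002


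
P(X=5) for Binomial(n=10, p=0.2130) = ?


C(10,5) = 252
p^5 = 0.000438
(1-p)^5 = 0.301907
P = 252 * 0.000438 * 0.301907 = 0.0334

P(X=5) = 0.0334


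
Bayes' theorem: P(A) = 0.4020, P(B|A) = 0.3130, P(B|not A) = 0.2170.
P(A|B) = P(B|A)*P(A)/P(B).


P(B) = P(B|A)*P(A) + P(B|A')*P(A')
= 0.3130*0.4020 + 0.2170*0.5980
= 0.125826 + 0.129766 = 0.255592
P(A|B) = 0.125826/0.255592 = 0.4923

P(A|B) = 0.4923


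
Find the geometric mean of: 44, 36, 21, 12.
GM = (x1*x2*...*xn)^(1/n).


Product = 44 × 36 × 21 × 12 = 399168
GM = 399168^(1/4) = 25.1356

GM = 25.1356


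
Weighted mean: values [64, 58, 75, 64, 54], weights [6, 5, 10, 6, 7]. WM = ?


Numerator = 64*6 + 58*5 + 75*10 + 64*6 + 54*7 = 2186
Denominator = 6 + 5 + 10 + 6 + 7 = 34
WM = 2186/34 = 64.2941

WM = 64.2941


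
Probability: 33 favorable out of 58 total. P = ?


P = 33/58 = 0.5690

P = 0.5690


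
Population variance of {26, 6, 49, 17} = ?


Mean = 24.5000
Squared deviations: 2.2500, 342.2500, 600.2500, 56.2500
Sum = 1001.0000
Variance = 1001.0000/4 = 250.2500

Variance = 250.2500


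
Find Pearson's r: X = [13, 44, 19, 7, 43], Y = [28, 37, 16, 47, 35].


Mean X = 25.2000, Mean Y = 32.6000
SD X = 15.419468, SD Y = 10.287857
Cov = 4.480000
r = 4.480000/(15.419468*10.287857) = 0.0282

r = 0.0282


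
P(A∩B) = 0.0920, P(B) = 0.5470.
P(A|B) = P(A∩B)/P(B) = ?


P(A|B) = 0.0920/0.5470 = 0.1682

P(A|B) = 0.1682


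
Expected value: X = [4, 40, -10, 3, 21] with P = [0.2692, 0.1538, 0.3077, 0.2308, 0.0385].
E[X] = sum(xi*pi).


E[X] = 4*0.2692 + 40*0.1538 - 10*0.3077 + 3*0.2308 + 21*0.0385
= 1.0768 + 6.1520 - 3.0770 + 0.6924 + 0.8085
= 5.6527

E[X] = 5.6527


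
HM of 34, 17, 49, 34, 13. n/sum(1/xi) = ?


Sum of reciprocals = 1/34 + 1/17 + 1/49 + 1/34 + 1/13 = 0.214978
HM = 5/0.214978 = 23.2582

HM = 23.2582


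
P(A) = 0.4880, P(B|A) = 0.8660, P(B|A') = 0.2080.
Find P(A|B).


P(B) = P(B|A)*P(A) + P(B|A')*P(A')
= 0.8660*0.4880 + 0.2080*0.5120
= 0.422608 + 0.106496 = 0.529104
P(A|B) = 0.422608/0.529104 = 0.7987

P(A|B) = 0.7987


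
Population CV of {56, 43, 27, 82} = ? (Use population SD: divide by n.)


Mean = 52.0000
SD = 20.1370
CV = (20.1370/52.0000)*100 = 38.7251%

CV = 38.7251%


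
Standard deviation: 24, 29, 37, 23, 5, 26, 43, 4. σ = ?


Mean = 23.8750
Variance = 165.1094
SD = sqrt(165.1094) = 12.8495

SD = 12.8495


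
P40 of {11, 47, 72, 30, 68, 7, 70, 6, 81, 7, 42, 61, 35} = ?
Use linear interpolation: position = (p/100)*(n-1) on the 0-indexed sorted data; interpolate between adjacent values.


Sorted: 6, 7, 7, 11, 30, 35, 42, 47, 61, 68, 70, 72, 81
n = 13
Index = 40/100 * 12 = 4.8000
Lower = data[4] = 30, Upper = data[5] = 35
P40 = 30 + 0.8000*(5) = 34.0000

P40 = 34.0000


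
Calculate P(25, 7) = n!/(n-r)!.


P(25,7) = 25!/18!
= 15511210043330985984000000/6402373705728000
= 2422728000

P(25,7) = 2422728000


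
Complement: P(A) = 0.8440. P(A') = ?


P(not A) = 1 - 0.8440 = 0.1560

P(not A) = 0.1560


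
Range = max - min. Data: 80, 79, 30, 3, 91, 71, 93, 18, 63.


Max = 93, Min = 3
Range = 93 - 3 = 90

Range = 90


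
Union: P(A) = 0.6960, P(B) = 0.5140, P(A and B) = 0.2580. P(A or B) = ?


P(A∪B) = 0.6960 + 0.5140 - 0.2580
= 1.2100 - 0.2580
= 0.9520

P(A∪B) = 0.9520


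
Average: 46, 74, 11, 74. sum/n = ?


Sum = 46 + 74 + 11 + 74 = 205
n = 4
Mean = 205/4 = 51.2500

Mean = 51.2500


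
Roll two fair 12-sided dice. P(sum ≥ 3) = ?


Total outcomes = 12×12 = 144
Favorable (sum ≥ 3): 143
P = 143/144 = 0.9931

P = 0.9931


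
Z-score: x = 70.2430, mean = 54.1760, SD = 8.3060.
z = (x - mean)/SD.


z = (70.2430 - 54.1760)/8.3060
= 16.0670/8.3060
= 1.9344

z = 1.9344


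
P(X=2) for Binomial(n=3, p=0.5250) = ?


C(3,2) = 3
p^2 = 0.275625
(1-p)^1 = 0.475000
P = 3 * 0.275625 * 0.475000 = 0.3928

P(X=2) = 0.3928


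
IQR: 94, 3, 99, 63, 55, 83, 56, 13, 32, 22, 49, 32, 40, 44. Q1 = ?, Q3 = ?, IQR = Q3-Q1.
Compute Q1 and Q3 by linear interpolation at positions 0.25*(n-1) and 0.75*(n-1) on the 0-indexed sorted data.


Sorted: 3, 13, 22, 32, 32, 40, 44, 49, 55, 56, 63, 83, 94, 99
Q1 (25th %ile) = 32.0000
Q3 (75th %ile) = 61.2500
IQR = 61.2500 - 32.0000 = 29.2500

IQR = 29.2500


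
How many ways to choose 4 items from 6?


C(6,4) = 6!/(4! × 2!)
= 720/(24 × 2)
= 15

C(6,4) = 15


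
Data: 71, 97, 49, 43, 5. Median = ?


Sorted: 5, 43, 49, 71, 97
n = 5 (odd)
Middle value = 49

Median = 49


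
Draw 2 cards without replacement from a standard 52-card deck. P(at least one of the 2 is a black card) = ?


P(at least one) = 1 - P(none)
P(none) = (26/52) × (25/51) = 0.245098
P(at least one) = 1 - 0.245098 = 0.7549

P = 0.7549


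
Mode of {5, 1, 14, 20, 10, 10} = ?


Frequencies: 1:1, 5:1, 10:2, 14:1, 20:1
Max frequency = 2
Mode = 10

Mode = 10


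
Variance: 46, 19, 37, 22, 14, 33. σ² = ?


Mean = 28.5000
Squared deviations: 306.2500, 90.2500, 72.2500, 42.2500, 210.2500, 20.2500
Sum = 741.5000
Variance = 741.5000/6 = 123.5833

Variance = 123.5833


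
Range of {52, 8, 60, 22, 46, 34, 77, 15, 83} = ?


Max = 83, Min = 8
Range = 83 - 8 = 75

Range = 75


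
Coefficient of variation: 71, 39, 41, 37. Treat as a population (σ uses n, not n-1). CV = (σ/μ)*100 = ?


Mean = 47.0000
SD = 13.9284
CV = (13.9284/47.0000)*100 = 29.6349%

CV = 29.6349%


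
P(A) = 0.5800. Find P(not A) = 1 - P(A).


P(not A) = 1 - 0.5800 = 0.4200

P(not A) = 0.4200


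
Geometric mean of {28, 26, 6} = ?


Product = 28 × 26 × 6 = 4368
GM = 4368^(1/3) = 16.3466

GM = 16.3466


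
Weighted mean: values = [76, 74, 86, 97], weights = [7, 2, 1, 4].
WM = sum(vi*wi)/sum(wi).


Numerator = 76*7 + 74*2 + 86*1 + 97*4 = 1154
Denominator = 7 + 2 + 1 + 4 = 14
WM = 1154/14 = 82.4286

WM = 82.4286


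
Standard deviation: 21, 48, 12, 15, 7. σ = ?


Mean = 20.6000
Variance = 208.2400
SD = sqrt(208.2400) = 14.4305

SD = 14.4305


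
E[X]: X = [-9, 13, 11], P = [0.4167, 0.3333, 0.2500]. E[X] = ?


E[X] = -9*0.4167 + 13*0.3333 + 11*0.2500
= -3.7503 + 4.3329 + 2.7500
= 3.3326

E[X] = 3.3326


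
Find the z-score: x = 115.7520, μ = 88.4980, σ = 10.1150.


z = (115.7520 - 88.4980)/10.1150
= 27.2540/10.1150
= 2.6944

z = 2.6944


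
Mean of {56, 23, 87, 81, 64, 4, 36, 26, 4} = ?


Sum = 56 + 23 + 87 + 81 + 64 + 4 + 36 + 26 + 4 = 381
n = 9
Mean = 381/9 = 42.3333

Mean = 42.3333


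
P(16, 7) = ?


P(16,7) = 16!/9!
= 20922789888000/362880
= 57657600

P(16,7) = 57657600


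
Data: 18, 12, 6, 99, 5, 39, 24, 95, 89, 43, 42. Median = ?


Sorted: 5, 6, 12, 18, 24, 39, 42, 43, 89, 95, 99
n = 11 (odd)
Middle value = 39

Median = 39


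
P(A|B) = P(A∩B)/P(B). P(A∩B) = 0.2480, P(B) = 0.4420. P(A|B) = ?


P(A|B) = 0.2480/0.4420 = 0.5611

P(A|B) = 0.5611


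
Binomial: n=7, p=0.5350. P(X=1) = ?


C(7,1) = 7
p^1 = 0.535000
(1-p)^6 = 0.010109
P = 7 * 0.535000 * 0.010109 = 0.0379

P(X=1) = 0.0379


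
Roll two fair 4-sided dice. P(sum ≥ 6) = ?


Total outcomes = 4×4 = 16
Favorable (sum ≥ 6): 6
P = 6/16 = 0.3750

P = 0.3750


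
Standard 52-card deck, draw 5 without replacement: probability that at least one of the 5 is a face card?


P(at least one) = 1 - P(none)
P(none) = (40/52) × (39/51) × (38/50) × (37/49) × (36/48) = 0.253181
P(at least one) = 1 - 0.253181 = 0.7468

P = 0.7468


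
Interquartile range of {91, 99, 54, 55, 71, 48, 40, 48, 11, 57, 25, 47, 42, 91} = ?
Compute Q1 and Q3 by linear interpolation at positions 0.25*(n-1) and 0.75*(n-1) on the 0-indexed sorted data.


Sorted: 11, 25, 40, 42, 47, 48, 48, 54, 55, 57, 71, 91, 91, 99
Q1 (25th %ile) = 43.2500
Q3 (75th %ile) = 67.5000
IQR = 67.5000 - 43.2500 = 24.2500

IQR = 24.2500


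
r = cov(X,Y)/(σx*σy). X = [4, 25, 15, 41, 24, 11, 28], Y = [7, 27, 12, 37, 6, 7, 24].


Mean X = 21.1429, Mean Y = 17.1429
SD X = 11.331733, SD Y = 11.306491
Cov = 107.979592
r = 107.979592/(11.331733*11.306491) = 0.8428

r = 0.8428


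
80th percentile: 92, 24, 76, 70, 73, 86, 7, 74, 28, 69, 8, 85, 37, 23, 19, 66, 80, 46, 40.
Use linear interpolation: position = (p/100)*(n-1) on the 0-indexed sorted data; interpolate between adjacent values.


Sorted: 7, 8, 19, 23, 24, 28, 37, 40, 46, 66, 69, 70, 73, 74, 76, 80, 85, 86, 92
n = 19
Index = 80/100 * 18 = 14.4000
Lower = data[14] = 76, Upper = data[15] = 80
P80 = 76 + 0.4000*(4) = 77.6000

P80 = 77.6000


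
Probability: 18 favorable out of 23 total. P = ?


P = 18/23 = 0.7826

P = 0.7826


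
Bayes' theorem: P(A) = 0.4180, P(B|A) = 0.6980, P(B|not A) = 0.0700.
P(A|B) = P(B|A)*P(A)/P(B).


P(B) = P(B|A)*P(A) + P(B|A')*P(A')
= 0.6980*0.4180 + 0.0700*0.5820
= 0.291764 + 0.040740 = 0.332504
P(A|B) = 0.291764/0.332504 = 0.8775

P(A|B) = 0.8775


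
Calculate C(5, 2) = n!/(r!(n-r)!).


C(5,2) = 5!/(2! × 3!)
= 120/(2 × 6)
= 10

C(5,2) = 10


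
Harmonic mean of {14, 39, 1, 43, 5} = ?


Sum of reciprocals = 1/14 + 1/39 + 1/1 + 1/43 + 1/5 = 1.320325
HM = 5/1.320325 = 3.7869

HM = 3.7869


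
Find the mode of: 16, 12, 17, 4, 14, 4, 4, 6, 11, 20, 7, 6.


Frequencies: 4:3, 6:2, 7:1, 11:1, 12:1, 14:1, 16:1, 17:1, 20:1
Max frequency = 3
Mode = 4

Mode = 4


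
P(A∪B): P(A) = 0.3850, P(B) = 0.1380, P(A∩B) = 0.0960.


P(A∪B) = 0.3850 + 0.1380 - 0.0960
= 0.5230 - 0.0960
= 0.4270

P(A∪B) = 0.4270


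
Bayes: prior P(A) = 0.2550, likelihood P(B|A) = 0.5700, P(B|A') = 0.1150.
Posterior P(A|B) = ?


P(B) = P(B|A)*P(A) + P(B|A')*P(A')
= 0.5700*0.2550 + 0.1150*0.7450
= 0.145350 + 0.085675 = 0.231025
P(A|B) = 0.145350/0.231025 = 0.6292

P(A|B) = 0.6292


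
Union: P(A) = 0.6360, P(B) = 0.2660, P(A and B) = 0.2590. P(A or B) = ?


P(A∪B) = 0.6360 + 0.2660 - 0.2590
= 0.9020 - 0.2590
= 0.6430

P(A∪B) = 0.6430


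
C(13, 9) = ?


C(13,9) = 13!/(9! × 4!)
= 6227020800/(362880 × 24)
= 715

C(13,9) = 715


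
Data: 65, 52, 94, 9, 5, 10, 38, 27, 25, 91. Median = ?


Sorted: 5, 9, 10, 25, 27, 38, 52, 65, 91, 94
n = 10 (even)
Middle values: 27 and 38
Median = (27+38)/2 = 32.5000

Median = 32.5000


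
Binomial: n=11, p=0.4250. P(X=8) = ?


C(11,8) = 165
p^8 = 0.001064
(1-p)^3 = 0.190109
P = 165 * 0.001064 * 0.190109 = 0.0334

P(X=8) = 0.0334


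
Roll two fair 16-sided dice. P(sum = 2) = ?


Total outcomes = 16×16 = 256
Favorable (sum = 2): 1
P = 1/256 = 0.0039

P = 0.0039


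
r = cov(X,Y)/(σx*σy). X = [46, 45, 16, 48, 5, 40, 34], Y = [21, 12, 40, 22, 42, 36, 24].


Mean X = 33.4286, Mean Y = 28.1429
SD X = 15.398118, SD Y = 10.425636
Cov = -131.061224
r = -131.061224/(15.398118*10.425636) = -0.8164

r = -0.8164


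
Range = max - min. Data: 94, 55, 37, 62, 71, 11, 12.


Max = 94, Min = 11
Range = 94 - 11 = 83

Range = 83


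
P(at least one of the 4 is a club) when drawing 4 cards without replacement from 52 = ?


P(at least one) = 1 - P(none)
P(none) = (39/52) × (38/51) × (37/50) × (36/49) = 0.303818
P(at least one) = 1 - 0.303818 = 0.6962

P = 0.6962


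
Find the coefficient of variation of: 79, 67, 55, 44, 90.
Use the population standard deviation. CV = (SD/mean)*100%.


Mean = 67.0000
SD = 16.4073
CV = (16.4073/67.0000)*100 = 24.4885%

CV = 24.4885%


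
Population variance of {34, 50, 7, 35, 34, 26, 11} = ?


Mean = 28.1429
Squared deviations: 34.3061, 477.7347, 447.0204, 47.0204, 34.3061, 4.5918, 293.8776
Sum = 1338.8571
Variance = 1338.8571/7 = 191.2653

Variance = 191.2653


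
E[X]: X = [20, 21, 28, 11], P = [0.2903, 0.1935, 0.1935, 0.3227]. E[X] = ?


E[X] = 20*0.2903 + 21*0.1935 + 28*0.1935 + 11*0.3227
= 5.8060 + 4.0635 + 5.4180 + 3.5497
= 18.8372

E[X] = 18.8372


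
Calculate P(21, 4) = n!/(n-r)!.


P(21,4) = 21!/17!
= 51090942171709440000/355687428096000
= 143640

P(21,4) = 143640


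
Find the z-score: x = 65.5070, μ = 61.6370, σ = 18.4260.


z = (65.5070 - 61.6370)/18.4260
= 3.8700/18.4260
= 0.2100

z = 0.2100


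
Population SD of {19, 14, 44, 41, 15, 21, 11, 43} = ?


Mean = 26.0000
Variance = 175.2500
SD = sqrt(175.2500) = 13.2382

SD = 13.2382


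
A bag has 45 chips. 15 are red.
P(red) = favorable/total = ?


P = 15/45 = 0.3333

P = 0.3333


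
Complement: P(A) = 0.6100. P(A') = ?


P(not A) = 1 - 0.6100 = 0.3900

P(not A) = 0.3900


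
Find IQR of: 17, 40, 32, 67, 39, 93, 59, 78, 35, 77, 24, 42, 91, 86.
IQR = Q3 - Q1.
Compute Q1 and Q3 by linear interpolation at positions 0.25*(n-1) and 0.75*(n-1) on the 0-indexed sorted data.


Sorted: 17, 24, 32, 35, 39, 40, 42, 59, 67, 77, 78, 86, 91, 93
Q1 (25th %ile) = 36.0000
Q3 (75th %ile) = 77.7500
IQR = 77.7500 - 36.0000 = 41.7500

IQR = 41.7500


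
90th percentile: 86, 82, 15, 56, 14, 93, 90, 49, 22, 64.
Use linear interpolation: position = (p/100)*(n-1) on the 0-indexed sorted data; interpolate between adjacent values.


Sorted: 14, 15, 22, 49, 56, 64, 82, 86, 90, 93
n = 10
Index = 90/100 * 9 = 8.1000
Lower = data[8] = 90, Upper = data[9] = 93
P90 = 90 + 0.1000*(3) = 90.3000

P90 = 90.3000


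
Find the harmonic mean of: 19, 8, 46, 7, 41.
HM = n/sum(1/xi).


Sum of reciprocals = 1/19 + 1/8 + 1/46 + 1/7 + 1/41 = 0.366618
HM = 5/0.366618 = 13.6382

HM = 13.6382


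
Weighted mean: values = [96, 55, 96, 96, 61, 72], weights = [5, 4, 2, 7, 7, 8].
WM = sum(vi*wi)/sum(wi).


Numerator = 96*5 + 55*4 + 96*2 + 96*7 + 61*7 + 72*8 = 2567
Denominator = 5 + 4 + 2 + 7 + 7 + 8 = 33
WM = 2567/33 = 77.7879

WM = 77.7879


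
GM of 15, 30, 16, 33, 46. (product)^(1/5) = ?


Product = 15 × 30 × 16 × 33 × 46 = 10929600
GM = 10929600^(1/5) = 25.5694

GM = 25.5694


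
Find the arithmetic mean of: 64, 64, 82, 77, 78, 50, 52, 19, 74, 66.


Sum = 64 + 64 + 82 + 77 + 78 + 50 + 52 + 19 + 74 + 66 = 626
n = 10
Mean = 626/10 = 62.6000

Mean = 62.6000


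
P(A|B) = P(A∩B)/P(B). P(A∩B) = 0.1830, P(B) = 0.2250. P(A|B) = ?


P(A|B) = 0.1830/0.2250 = 0.8133

P(A|B) = 0.8133


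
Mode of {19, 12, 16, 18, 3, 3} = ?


Frequencies: 3:2, 12:1, 16:1, 18:1, 19:1
Max frequency = 2
Mode = 3

Mode = 3


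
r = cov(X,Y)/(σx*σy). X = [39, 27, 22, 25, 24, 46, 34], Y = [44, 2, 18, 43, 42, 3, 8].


Mean X = 31.0000, Mean Y = 22.8571
SD X = 8.280787, SD Y = 18.098371
Cov = -43.000000
r = -43.000000/(8.280787*18.098371) = -0.2869

r = -0.2869


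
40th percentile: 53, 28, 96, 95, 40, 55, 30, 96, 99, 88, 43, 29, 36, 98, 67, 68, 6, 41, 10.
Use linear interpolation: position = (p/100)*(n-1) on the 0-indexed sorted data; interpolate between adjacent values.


Sorted: 6, 10, 28, 29, 30, 36, 40, 41, 43, 53, 55, 67, 68, 88, 95, 96, 96, 98, 99
n = 19
Index = 40/100 * 18 = 7.2000
Lower = data[7] = 41, Upper = data[8] = 43
P40 = 41 + 0.2000*(2) = 41.4000

P40 = 41.4000


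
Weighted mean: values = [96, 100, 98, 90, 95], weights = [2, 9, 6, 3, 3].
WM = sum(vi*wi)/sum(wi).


Numerator = 96*2 + 100*9 + 98*6 + 90*3 + 95*3 = 2235
Denominator = 2 + 9 + 6 + 3 + 3 = 23
WM = 2235/23 = 97.1739

WM = 97.1739


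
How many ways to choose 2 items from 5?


C(5,2) = 5!/(2! × 3!)
= 120/(2 × 6)
= 10

C(5,2) = 10


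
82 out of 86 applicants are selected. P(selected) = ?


P = 82/86 = 0.9535

P = 0.9535


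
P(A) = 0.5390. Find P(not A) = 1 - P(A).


P(not A) = 1 - 0.5390 = 0.4610

P(not A) = 0.4610


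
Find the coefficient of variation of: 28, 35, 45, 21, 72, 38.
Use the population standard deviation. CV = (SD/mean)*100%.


Mean = 39.8333
SD = 16.2421
CV = (16.2421/39.8333)*100 = 40.7751%

CV = 40.7751%


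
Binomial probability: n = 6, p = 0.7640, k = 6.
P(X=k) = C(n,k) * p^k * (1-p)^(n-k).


C(6,6) = 1
p^6 = 0.198866
(1-p)^0 = 1.000000
P = 1 * 0.198866 * 1.000000 = 0.1989

P(X=6) = 0.1989


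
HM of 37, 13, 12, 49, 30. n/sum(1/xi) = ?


Sum of reciprocals = 1/37 + 1/13 + 1/12 + 1/49 + 1/30 = 0.241025
HM = 5/0.241025 = 20.7447

HM = 20.7447


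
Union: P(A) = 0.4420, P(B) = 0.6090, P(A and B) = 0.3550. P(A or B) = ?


P(A∪B) = 0.4420 + 0.6090 - 0.3550
= 1.0510 - 0.3550
= 0.6960

P(A∪B) = 0.6960


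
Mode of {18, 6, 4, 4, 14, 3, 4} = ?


Frequencies: 3:1, 4:3, 6:1, 14:1, 18:1
Max frequency = 3
Mode = 4

Mode = 4


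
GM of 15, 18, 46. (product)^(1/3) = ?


Product = 15 × 18 × 46 = 12420
GM = 12420^(1/3) = 23.1583

GM = 23.1583


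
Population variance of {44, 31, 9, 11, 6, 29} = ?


Mean = 21.6667
Squared deviations: 498.7778, 87.1111, 160.4444, 113.7778, 245.4444, 53.7778
Sum = 1159.3333
Variance = 1159.3333/6 = 193.2222

Variance = 193.2222


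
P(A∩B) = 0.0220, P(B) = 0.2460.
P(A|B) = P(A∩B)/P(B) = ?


P(A|B) = 0.0220/0.2460 = 0.0894

P(A|B) = 0.0894


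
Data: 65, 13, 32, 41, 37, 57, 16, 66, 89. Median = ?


Sorted: 13, 16, 32, 37, 41, 57, 65, 66, 89
n = 9 (odd)
Middle value = 41

Median = 41


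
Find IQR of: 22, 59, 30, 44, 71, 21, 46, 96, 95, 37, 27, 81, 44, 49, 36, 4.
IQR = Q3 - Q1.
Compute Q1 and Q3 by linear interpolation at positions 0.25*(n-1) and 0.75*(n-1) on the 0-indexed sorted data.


Sorted: 4, 21, 22, 27, 30, 36, 37, 44, 44, 46, 49, 59, 71, 81, 95, 96
Q1 (25th %ile) = 29.2500
Q3 (75th %ile) = 62.0000
IQR = 62.0000 - 29.2500 = 32.7500

IQR = 32.7500


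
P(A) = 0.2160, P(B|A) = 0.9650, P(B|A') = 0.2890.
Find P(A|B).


P(B) = P(B|A)*P(A) + P(B|A')*P(A')
= 0.9650*0.2160 + 0.2890*0.7840
= 0.208440 + 0.226576 = 0.435016
P(A|B) = 0.208440/0.435016 = 0.4792

P(A|B) = 0.4792


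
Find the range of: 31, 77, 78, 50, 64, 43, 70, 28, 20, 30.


Max = 78, Min = 20
Range = 78 - 20 = 58

Range = 58


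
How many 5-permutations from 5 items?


P(5,5) = 5!/0!
= 120/1
= 120

P(5,5) = 120


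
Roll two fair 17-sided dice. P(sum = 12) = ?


Total outcomes = 17×17 = 289
Favorable (sum = 12): 11
P = 11/289 = 0.0381

P = 0.0381


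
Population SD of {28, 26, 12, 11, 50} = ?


Mean = 25.4000
Variance = 199.8400
SD = sqrt(199.8400) = 14.1365

SD = 14.1365


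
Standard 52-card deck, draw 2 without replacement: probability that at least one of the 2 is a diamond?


P(at least one) = 1 - P(none)
P(none) = (39/52) × (38/51) = 0.558824
P(at least one) = 1 - 0.558824 = 0.4412

P = 0.4412


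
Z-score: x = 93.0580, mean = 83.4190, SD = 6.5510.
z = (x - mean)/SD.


z = (93.0580 - 83.4190)/6.5510
= 9.6390/6.5510
= 1.4714

z = 1.4714


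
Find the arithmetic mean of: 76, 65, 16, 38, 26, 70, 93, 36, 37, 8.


Sum = 76 + 65 + 16 + 38 + 26 + 70 + 93 + 36 + 37 + 8 = 465
n = 10
Mean = 465/10 = 46.5000

Mean = 46.5000


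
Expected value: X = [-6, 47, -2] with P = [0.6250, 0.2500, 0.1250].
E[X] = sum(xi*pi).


E[X] = -6*0.6250 + 47*0.2500 - 2*0.1250
= -3.7500 + 11.7500 - 0.2500
= 7.7500

E[X] = 7.7500


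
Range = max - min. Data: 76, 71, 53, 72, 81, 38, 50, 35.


Max = 81, Min = 35
Range = 81 - 35 = 46

Range = 46


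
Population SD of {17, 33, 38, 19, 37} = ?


Mean = 28.8000
Variance = 80.9600
SD = sqrt(80.9600) = 8.9978

SD = 8.9978


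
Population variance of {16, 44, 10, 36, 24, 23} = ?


Mean = 25.5000
Squared deviations: 90.2500, 342.2500, 240.2500, 110.2500, 2.2500, 6.2500
Sum = 791.5000
Variance = 791.5000/6 = 131.9167

Variance = 131.9167


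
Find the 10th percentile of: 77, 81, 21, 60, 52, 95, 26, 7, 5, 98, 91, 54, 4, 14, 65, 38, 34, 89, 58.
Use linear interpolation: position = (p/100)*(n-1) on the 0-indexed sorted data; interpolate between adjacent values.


Sorted: 4, 5, 7, 14, 21, 26, 34, 38, 52, 54, 58, 60, 65, 77, 81, 89, 91, 95, 98
n = 19
Index = 10/100 * 18 = 1.8000
Lower = data[1] = 5, Upper = data[2] = 7
P10 = 5 + 0.8000*(2) = 6.6000

P10 = 6.6000


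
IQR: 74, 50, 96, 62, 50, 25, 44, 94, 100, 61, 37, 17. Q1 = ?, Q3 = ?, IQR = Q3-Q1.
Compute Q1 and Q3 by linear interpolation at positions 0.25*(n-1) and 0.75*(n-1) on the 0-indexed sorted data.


Sorted: 17, 25, 37, 44, 50, 50, 61, 62, 74, 94, 96, 100
Q1 (25th %ile) = 42.2500
Q3 (75th %ile) = 79.0000
IQR = 79.0000 - 42.2500 = 36.7500

IQR = 36.7500


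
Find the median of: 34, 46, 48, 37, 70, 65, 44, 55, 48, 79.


Sorted: 34, 37, 44, 46, 48, 48, 55, 65, 70, 79
n = 10 (even)
Middle values: 48 and 48
Median = (48+48)/2 = 48.0000

Median = 48.0000


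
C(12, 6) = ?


C(12,6) = 12!/(6! × 6!)
= 479001600/(720 × 720)
= 924

C(12,6) = 924


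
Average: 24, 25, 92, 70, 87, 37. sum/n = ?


Sum = 24 + 25 + 92 + 70 + 87 + 37 = 335
n = 6
Mean = 335/6 = 55.8333

Mean = 55.8333


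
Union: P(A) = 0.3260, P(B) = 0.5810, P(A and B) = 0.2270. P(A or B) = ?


P(A∪B) = 0.3260 + 0.5810 - 0.2270
= 0.9070 - 0.2270
= 0.6800

P(A∪B) = 0.6800


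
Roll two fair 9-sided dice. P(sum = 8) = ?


Total outcomes = 9×9 = 81
Favorable (sum = 8): 7
P = 7/81 = 0.0864

P = 0.0864


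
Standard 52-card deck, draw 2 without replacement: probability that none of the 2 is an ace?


P(no aces) = (48/52) × (47/51)
= 0.8507

P = 0.8507


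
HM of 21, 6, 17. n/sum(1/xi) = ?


Sum of reciprocals = 1/21 + 1/6 + 1/17 = 0.273109
HM = 3/0.273109 = 10.9846

HM = 10.9846


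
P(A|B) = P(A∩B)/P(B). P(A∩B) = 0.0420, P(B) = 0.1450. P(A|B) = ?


P(A|B) = 0.0420/0.1450 = 0.2897

P(A|B) = 0.2897


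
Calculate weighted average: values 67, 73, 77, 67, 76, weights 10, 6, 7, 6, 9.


Numerator = 67*10 + 73*6 + 77*7 + 67*6 + 76*9 = 2733
Denominator = 10 + 6 + 7 + 6 + 9 = 38
WM = 2733/38 = 71.9211

WM = 71.9211


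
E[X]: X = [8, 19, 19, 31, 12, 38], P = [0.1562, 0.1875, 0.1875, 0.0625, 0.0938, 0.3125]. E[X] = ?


E[X] = 8*0.1562 + 19*0.1875 + 19*0.1875 + 31*0.0625 + 12*0.0938 + 38*0.3125
= 1.2496 + 3.5625 + 3.5625 + 1.9375 + 1.1256 + 11.8750
= 23.3127

E[X] = 23.3127


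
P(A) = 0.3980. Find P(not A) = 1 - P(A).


P(not A) = 1 - 0.3980 = 0.6020

P(not A) = 0.6020


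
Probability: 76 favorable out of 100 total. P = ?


P = 76/100 = 0.7600

P = 0.7600


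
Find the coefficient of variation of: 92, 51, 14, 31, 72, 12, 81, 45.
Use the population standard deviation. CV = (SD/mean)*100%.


Mean = 49.7500
SD = 28.1414
CV = (28.1414/49.7500)*100 = 56.5656%

CV = 56.5656%


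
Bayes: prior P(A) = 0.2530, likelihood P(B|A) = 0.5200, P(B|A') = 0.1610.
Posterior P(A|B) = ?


P(B) = P(B|A)*P(A) + P(B|A')*P(A')
= 0.5200*0.2530 + 0.1610*0.7470
= 0.131560 + 0.120267 = 0.251827
P(A|B) = 0.131560/0.251827 = 0.5224

P(A|B) = 0.5224


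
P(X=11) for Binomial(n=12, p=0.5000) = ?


C(12,11) = 12
p^11 = 0.000488
(1-p)^1 = 0.500000
P = 12 * 0.000488 * 0.500000 = 0.0029

P(X=11) = 0.0029


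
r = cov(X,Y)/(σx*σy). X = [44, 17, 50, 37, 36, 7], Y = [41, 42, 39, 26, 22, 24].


Mean X = 31.8333, Mean Y = 32.3333
SD X = 15.048994, SD Y = 8.459052
Cov = 35.722222
r = 35.722222/(15.048994*8.459052) = 0.2806

r = 0.2806


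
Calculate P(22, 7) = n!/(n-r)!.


P(22,7) = 22!/15!
= 1124000727777607680000/1307674368000
= 859541760

P(22,7) = 859541760


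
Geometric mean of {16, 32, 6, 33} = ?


Product = 16 × 32 × 6 × 33 = 101376
GM = 101376^(1/4) = 17.8437

GM = 17.8437


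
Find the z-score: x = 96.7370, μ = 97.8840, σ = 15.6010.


z = (96.7370 - 97.8840)/15.6010
= -1.1470/15.6010
= -0.0735

z = -0.0735


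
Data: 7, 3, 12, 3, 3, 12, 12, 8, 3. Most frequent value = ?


Frequencies: 3:4, 7:1, 8:1, 12:3
Max frequency = 4
Mode = 3

Mode = 3


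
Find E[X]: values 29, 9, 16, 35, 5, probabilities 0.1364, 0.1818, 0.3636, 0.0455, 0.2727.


E[X] = 29*0.1364 + 9*0.1818 + 16*0.3636 + 35*0.0455 + 5*0.2727
= 3.9556 + 1.6362 + 5.8176 + 1.5925 + 1.3635
= 14.3654

E[X] = 14.3654


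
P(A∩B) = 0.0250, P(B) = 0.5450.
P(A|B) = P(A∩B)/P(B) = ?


P(A|B) = 0.0250/0.5450 = 0.0459

P(A|B) = 0.0459


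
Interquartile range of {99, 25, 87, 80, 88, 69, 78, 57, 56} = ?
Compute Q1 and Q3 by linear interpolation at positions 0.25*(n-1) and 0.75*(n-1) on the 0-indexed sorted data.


Sorted: 25, 56, 57, 69, 78, 80, 87, 88, 99
Q1 (25th %ile) = 57.0000
Q3 (75th %ile) = 87.0000
IQR = 87.0000 - 57.0000 = 30.0000

IQR = 30.0000


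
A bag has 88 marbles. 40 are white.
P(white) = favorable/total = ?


P = 40/88 = 0.4545

P = 0.4545


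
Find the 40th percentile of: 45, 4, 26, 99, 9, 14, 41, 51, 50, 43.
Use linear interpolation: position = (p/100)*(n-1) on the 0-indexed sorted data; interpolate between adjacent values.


Sorted: 4, 9, 14, 26, 41, 43, 45, 50, 51, 99
n = 10
Index = 40/100 * 9 = 3.6000
Lower = data[3] = 26, Upper = data[4] = 41
P40 = 26 + 0.6000*(15) = 35.0000

P40 = 35.0000


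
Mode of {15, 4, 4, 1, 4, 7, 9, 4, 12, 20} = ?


Frequencies: 1:1, 4:4, 7:1, 9:1, 12:1, 15:1, 20:1
Max frequency = 4
Mode = 4

Mode = 4


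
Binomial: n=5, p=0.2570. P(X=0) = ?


C(5,0) = 1
p^0 = 1.000000
(1-p)^5 = 0.226435
P = 1 * 1.000000 * 0.226435 = 0.2264

P(X=0) = 0.2264


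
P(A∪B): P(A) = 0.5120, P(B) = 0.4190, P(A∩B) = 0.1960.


P(A∪B) = 0.5120 + 0.4190 - 0.1960
= 0.9310 - 0.1960
= 0.7350

P(A∪B) = 0.7350


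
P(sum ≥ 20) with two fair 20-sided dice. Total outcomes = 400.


Total outcomes = 20×20 = 400
Favorable (sum ≥ 20): 229
P = 229/400 = 0.5725

P = 0.5725
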